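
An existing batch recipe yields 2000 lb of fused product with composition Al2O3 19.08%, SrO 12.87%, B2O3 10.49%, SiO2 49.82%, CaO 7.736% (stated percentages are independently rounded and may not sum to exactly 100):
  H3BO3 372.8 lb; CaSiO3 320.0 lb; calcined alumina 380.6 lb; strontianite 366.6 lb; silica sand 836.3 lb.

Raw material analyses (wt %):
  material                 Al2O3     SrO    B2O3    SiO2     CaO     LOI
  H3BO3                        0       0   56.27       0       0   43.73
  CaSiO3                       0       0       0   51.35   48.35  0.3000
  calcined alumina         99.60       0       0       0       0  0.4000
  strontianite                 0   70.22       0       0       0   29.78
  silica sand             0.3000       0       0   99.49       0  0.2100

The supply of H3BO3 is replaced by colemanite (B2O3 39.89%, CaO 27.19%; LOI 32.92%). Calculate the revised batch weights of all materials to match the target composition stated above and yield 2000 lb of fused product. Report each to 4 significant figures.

The working math maintains full precision from start to finish — values along the way appear rounded to 4 significant digits on the page; a single rounding yields each reported number; derived quantities are carried from the weighed amounts for 2000 lb of glass at full precision (the five compositions, net glass mass, yield, ignition loss, the totals), as written in question or answer.
Target oxide masses per 2000 lb fused product:
  Al2O3: 19.08% × 2000 = 381.6 lb
  SrO: 12.87% × 2000 = 257.4 lb
  B2O3: 10.49% × 2000 = 209.8 lb
  SiO2: 49.82% × 2000 = 996.4 lb
  CaO: 7.736% × 2000 = 154.7 lb
Sums-versus-targets review using the reported weights, per the basis as stated (oxide sums agree with the targets inside rounding margins):
  Al2O3: 380.2·0.9960 + 989.0·0.003000 = 381.6 lb (target 381.6 lb)
  SrO: 366.6·0.7022 = 257.4 lb (target 257.4 lb)
  B2O3: 525.9·0.3989 = 209.8 lb (target 209.8 lb)
  SiO2: 24.23·0.5135 + 989.0·0.9949 = 996.4 lb (target 996.4 lb)
  CaO: 525.9·0.2719 + 24.23·0.4835 = 154.7 lb (target 154.7 lb)
Glass-mass closure: batch total minus LOI = 2000 lb (oxide target masses add up to 2000 lb; the stated basis being 2000 lb — a pure rounding effect).
Batch total: Σ batch = 2286 lb; LOI removed, Σ of batch·LOI: 286.0 lb; the yield ratio, glass ÷ batch: 87.49%.

Revised batch per 2000 lb fused product:
  colemanite: 525.9 lb
  CaSiO3: 24.23 lb
  calcined alumina: 380.2 lb
  strontianite: 366.6 lb
  silica sand: 989.0 lb
Total batch = 2286 lb; LOI loss = 286.0 lb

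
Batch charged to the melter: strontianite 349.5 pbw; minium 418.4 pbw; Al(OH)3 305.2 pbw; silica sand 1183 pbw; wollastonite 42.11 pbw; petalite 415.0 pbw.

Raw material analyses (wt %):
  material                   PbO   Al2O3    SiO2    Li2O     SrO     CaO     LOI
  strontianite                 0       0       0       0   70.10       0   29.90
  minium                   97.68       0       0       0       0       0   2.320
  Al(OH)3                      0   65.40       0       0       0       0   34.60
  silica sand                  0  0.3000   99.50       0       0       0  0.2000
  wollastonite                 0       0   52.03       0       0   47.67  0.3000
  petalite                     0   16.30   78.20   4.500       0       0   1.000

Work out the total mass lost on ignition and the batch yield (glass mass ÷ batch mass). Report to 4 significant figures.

LOI loss = 226.4 pbw; glass = 2487 pbw; yield = 91.65%

The whole derivation maintains exact precision at every stage; working values appear, rounded to 4 significant figures, in the working; every reported number is rounded a single time — the derived quantities are re-derived from the batch weights per 2487 pbw of glass in exact precision (yield, totals, six oxide percentages, ignition loss, net glass mass), as written in the problem or the answer.
Material-by-material LOI:
  strontianite: 349.5 × 0.2990 = 104.5 pbw
  minium: 418.4 × 0.02320 = 9.707 pbw
  Al(OH)3: 305.2 × 0.3460 = 105.6 pbw
  silica sand: 1183 × 0.002000 = 2.366 pbw
  wollastonite: 42.11 × 0.003000 = 0.1263 pbw
  petalite: 415.0 × 0.01000 = 4.150 pbw
Total LOI = 226.4 pbw
Glass = batch − LOI = 2713 − 226.4 = 2487 pbw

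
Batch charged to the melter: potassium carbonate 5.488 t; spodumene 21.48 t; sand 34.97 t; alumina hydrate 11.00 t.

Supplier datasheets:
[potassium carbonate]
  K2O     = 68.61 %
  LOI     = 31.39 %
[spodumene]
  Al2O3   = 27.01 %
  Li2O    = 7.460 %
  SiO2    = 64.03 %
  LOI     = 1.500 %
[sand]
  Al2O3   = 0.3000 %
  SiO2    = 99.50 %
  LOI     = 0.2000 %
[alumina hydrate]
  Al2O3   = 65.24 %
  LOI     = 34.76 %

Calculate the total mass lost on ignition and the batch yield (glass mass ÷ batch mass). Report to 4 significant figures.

All internal work carries full float precision in all steps; the intermediate values are printed, with 4-significant-figure rounding, between the steps — every reported result is rounded once only — derived quantities (LOI, the totals, yield, net glass mass, four oxide percentages) are computed starting from the weights per 67.00 t of glass in full precision, as quoted within the problem or answer text.
Per-material ignition loss:
  potassium carbonate: 5.488 × 0.3139 = 1.723 t
  spodumene: 21.48 × 0.01500 = 0.3222 t
  sand: 34.97 × 0.002000 = 0.06994 t
  alumina hydrate: 11.00 × 0.3476 = 3.824 t
Total LOI = 5.938 t
Glass = batch − LOI = 72.94 − 5.938 = 67.00 t

LOI loss = 5.938 t; glass = 67.00 t; yield = 91.86%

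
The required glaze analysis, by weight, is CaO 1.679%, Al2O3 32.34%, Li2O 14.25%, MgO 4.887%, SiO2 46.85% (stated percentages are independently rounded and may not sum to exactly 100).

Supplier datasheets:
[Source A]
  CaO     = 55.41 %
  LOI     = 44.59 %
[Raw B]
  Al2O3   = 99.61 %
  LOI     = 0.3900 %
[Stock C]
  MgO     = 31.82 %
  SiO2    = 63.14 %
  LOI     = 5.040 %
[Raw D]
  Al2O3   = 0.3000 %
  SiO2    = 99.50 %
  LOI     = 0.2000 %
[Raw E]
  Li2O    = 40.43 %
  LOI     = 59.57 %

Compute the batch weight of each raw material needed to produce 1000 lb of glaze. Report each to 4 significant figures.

Batch per 1000 lb glaze:
  Source A: 30.30 lb
  Raw B: 323.5 lb
  Stock C: 153.6 lb
  Raw D: 373.4 lb
  Raw E: 352.5 lb
Total batch = 1233 lb; LOI loss = 233.2 lb; yield = 81.09%

The intermediate values appear, rounded to four significant figures, when written out. Full precision is held end to end — each reported result carries a single rounding — the derived quantities (totals, ignition loss, glass mass, the five compositions, the yield) are re-derived from the batch weights for 1000 lb of glass at full precision, exactly as shown in the problem or the answer.
Target masses of each oxide per 1000 lb glaze:
  CaO: 1.679% × 1000 = 16.79 lb
  Al2O3: 32.34% × 1000 = 323.4 lb
  Li2O: 14.25% × 1000 = 142.5 lb
  MgO: 4.887% × 1000 = 48.87 lb
  SiO2: 46.85% × 1000 = 468.5 lb
Per-oxide balance check per the reported batch figures, relative to the basis at hand (sum by sum, the targets are met modulo rounding of the values):
  CaO: 30.30·0.5541 = 16.79 lb (target 16.79 lb)
  Al2O3: 323.5·0.9961 + 373.4·0.003000 = 323.4 lb (target 323.4 lb)
  Li2O: 352.5·0.4043 = 142.5 lb (target 142.5 lb)
  MgO: 153.6·0.3182 = 48.88 lb (target 48.87 lb)
  SiO2: 153.6·0.6314 + 373.4·0.9950 = 468.5 lb (target 468.5 lb)
Glass-mass closure: whole batch net of LOI = 1000 lb (the targets, summed, come to 1000 lb; the stated basis being 1000 lb — rounding explains the deltas).
Adding the batch up: Σ batch = 1233 lb; the LOI term Σ batch·LOI equals 233.2 lb; glass ÷ batch gives a yield of 81.09%.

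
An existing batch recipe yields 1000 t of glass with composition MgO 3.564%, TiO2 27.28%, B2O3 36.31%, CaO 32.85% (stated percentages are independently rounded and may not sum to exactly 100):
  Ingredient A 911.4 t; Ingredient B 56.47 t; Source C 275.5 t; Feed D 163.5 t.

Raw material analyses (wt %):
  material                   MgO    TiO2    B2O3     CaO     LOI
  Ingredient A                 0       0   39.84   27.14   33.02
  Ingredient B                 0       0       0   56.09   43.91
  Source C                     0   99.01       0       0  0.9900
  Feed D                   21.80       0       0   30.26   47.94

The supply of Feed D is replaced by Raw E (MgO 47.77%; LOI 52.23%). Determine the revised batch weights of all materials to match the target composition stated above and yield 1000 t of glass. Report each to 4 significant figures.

Every computation holds full float precision in every operation; in-progress results are shown (rounded to 4 significant digits) in the working. A single rounding completes each reported value. The derived quantities (glass mass, four oxide percentages, LOI, yield, the totals) are rebuilt at full float precision from the batch weights for 1000 t of glass, exactly as printed in the question or the answer.
The oxide mass targets at 1000 t glass:
  MgO: 3.564% × 1000 = 35.64 t
  TiO2: 27.28% × 1000 = 272.8 t
  B2O3: 36.31% × 1000 = 363.1 t
  CaO: 32.85% × 1000 = 328.5 t
A balance pass over the oxides, applying the batch weights above, under the basis named above (each sum matches its target mass once rounding is allowed for):
  MgO: 74.61·0.4777 = 35.64 t (target 35.64 t)
  TiO2: 275.5·0.9901 = 272.8 t (target 272.8 t)
  B2O3: 911.4·0.3984 = 363.1 t (target 363.1 t)
  CaO: 911.4·0.2714 + 144.7·0.5609 = 328.5 t (target 328.5 t)
Glass-mass sanity pass: total charge less LOI = 1000 t (targets for the oxides total 1000 t; stated basis 1000 t — a pure rounding effect).
Whole-batch sum: Σ batch = 1406 t; LOI loss = Σ batch·LOI = 406.2 t; yield = glass ÷ total batch = 71.12%.

Revised batch per 1000 t glass:
  Ingredient A: 911.4 t
  Ingredient B: 144.7 t
  Source C: 275.5 t
  Raw E: 74.61 t
Total batch = 1406 t; LOI loss = 406.2 t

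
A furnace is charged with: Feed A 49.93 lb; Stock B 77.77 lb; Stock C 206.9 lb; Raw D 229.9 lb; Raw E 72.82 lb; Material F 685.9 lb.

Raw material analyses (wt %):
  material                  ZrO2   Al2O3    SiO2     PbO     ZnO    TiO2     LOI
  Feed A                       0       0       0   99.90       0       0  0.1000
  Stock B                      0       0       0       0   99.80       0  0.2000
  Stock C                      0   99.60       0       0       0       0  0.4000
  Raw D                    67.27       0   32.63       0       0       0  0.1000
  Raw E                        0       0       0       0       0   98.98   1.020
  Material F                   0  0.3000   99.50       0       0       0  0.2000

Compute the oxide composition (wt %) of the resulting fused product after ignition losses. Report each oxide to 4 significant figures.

Intermediates appear rounded to 4 significant figures alongside each step; each numeric step holds exact precision all the way through. Exactly one rounding lands on every reported number — the derived quantities, which include the six compositions, totals, the yield, glass mass, ignition loss, are rebuilt at exact precision, as written in the problem or the answer, starting from the weights per 1320 lb of glass.
Mass of each oxide from the mix:
  ZrO2: 229.9·0.6727 = 154.7 lb
  Al2O3: 206.9·0.9960 + 685.9·0.003000 = 208.1 lb
  SiO2: 229.9·0.3263 + 685.9·0.9950 = 757.5 lb
  PbO: 49.93·0.9990 = 49.88 lb
  ZnO: 77.77·0.9980 = 77.61 lb
  TiO2: 72.82·0.9898 = 72.08 lb
LOI: 49.93·0.001000 + 77.77·0.002000 + 206.9·0.004000 + 229.9·0.001000 + 72.82·0.01020 + 685.9·0.002000 = 3.378 lb
Net of LOI, the glass mass = 1323 − 3.378 = 1320 lb (equal to the oxide-mass sum)
wt % = oxide mass / glass mass × 100

Glass mass = 1320 lb (batch 1323 − LOI 3.378).
Composition: ZrO2 11.72%, Al2O3 15.77%, SiO2 57.39%, PbO 3.779%, ZnO 5.881%, TiO2 5.461%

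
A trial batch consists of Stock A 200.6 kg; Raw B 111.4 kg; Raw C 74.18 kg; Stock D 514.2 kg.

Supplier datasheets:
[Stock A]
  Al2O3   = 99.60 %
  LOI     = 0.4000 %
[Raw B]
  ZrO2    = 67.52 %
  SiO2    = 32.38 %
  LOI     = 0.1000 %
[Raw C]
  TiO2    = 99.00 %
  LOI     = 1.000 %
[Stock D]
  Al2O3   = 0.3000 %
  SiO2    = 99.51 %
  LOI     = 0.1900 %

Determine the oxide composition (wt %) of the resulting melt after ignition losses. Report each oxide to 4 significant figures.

The working math runs at full precision end to end; mid-chain values are displayed rounded to 4 significant digits between the steps. Every reported value sees exactly one rounding; all derived quantities are carried at full float precision (the totals, ignition loss, net glass mass, the yield, the four compositions) using the weight values at 897.7 kg of glass, as set out in either problem or answer.
Oxide-by-oxide delivered mass:
  TiO2: 74.18·0.9900 = 73.44 kg
  ZrO2: 111.4·0.6752 = 75.22 kg
  Al2O3: 200.6·0.9960 + 514.2·0.003000 = 201.3 kg
  SiO2: 111.4·0.3238 + 514.2·0.9951 = 547.8 kg
LOI: 200.6·0.004000 + 111.4·0.001000 + 74.18·0.01000 + 514.2·0.001900 = 2.633 kg
The glass mass, total less LOI, = 900.4 − 2.633 = 897.7 kg (matching Σ of the oxides)
each oxide over glass, ×100, is wt %

Glass mass = 897.7 kg (batch 900.4 − LOI 2.633).
Composition: TiO2 8.180%, ZrO2 8.378%, Al2O3 22.43%, SiO2 61.01%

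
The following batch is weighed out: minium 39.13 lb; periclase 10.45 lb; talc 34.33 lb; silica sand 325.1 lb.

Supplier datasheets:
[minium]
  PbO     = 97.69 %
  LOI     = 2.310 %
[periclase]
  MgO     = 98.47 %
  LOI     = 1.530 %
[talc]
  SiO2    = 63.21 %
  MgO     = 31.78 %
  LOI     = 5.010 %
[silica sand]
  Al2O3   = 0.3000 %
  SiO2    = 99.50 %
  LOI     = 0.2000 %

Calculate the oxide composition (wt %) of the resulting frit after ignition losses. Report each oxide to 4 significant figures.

The intermediate values are shown, rounded to 4 significant figures, at each printed step. Each numeric step holds full float precision throughout; a single rounding yields every reported number; the derived quantities, which include the four compositions, glass mass, the yield, ignition loss, totals, are re-derived in full float precision, as they appear in question or answer, from the batch weights at 405.6 lb of glass.
Per-oxide mass from batch:
  Al2O3: 325.1·0.003000 = 0.9753 lb
  SiO2: 34.33·0.6321 + 325.1·0.9950 = 345.2 lb
  MgO: 10.45·0.9847 + 34.33·0.3178 = 21.20 lb
  PbO: 39.13·0.9769 = 38.23 lb
LOI: 39.13·0.02310 + 10.45·0.01530 + 34.33·0.05010 + 325.1·0.002000 = 3.434 lb
Net of LOI, the glass mass = 409.0 − 3.434 = 405.6 lb (consistent with Σ oxide mass)
oxide / glass × 100 gives the wt %

Glass mass = 405.6 lb (batch 409.0 − LOI 3.434).
Composition: Al2O3 0.2405%, SiO2 85.11%, MgO 5.227%, PbO 9.425%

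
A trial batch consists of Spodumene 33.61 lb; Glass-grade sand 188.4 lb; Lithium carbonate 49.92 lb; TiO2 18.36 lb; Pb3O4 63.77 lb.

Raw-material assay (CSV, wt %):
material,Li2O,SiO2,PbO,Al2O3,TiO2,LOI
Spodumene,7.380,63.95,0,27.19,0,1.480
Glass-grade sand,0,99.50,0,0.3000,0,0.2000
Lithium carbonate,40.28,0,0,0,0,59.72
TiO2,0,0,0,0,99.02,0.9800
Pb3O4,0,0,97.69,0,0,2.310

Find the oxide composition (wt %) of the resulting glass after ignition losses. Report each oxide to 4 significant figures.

The whole derivation keeps full float precision at every stage. Working values are printed with 4-significant-figure rounding as written; each reported number receives exactly one rounding — derived quantities (five oxide percentages, glass mass, yield, ignition loss, totals) are re-derived from the weighed amounts for 321.7 lb of glass in full float precision as quoted within the problem or answer text.
What the batch supplies per oxide:
  Li2O: 33.61·0.07380 + 49.92·0.4028 = 22.59 lb
  SiO2: 33.61·0.6395 + 188.4·0.9950 = 209.0 lb
  PbO: 63.77·0.9769 = 62.30 lb
  Al2O3: 33.61·0.2719 + 188.4·0.003000 = 9.704 lb
  TiO2: 18.36·0.9902 = 18.18 lb
LOI: 33.61·0.01480 + 188.4·0.002000 + 49.92·0.5972 + 18.36·0.009800 + 63.77·0.02310 = 32.34 lb
The glass mass, total less LOI, = 354.1 − 32.34 = 321.7 lb (the oxide masses sum to this)
each oxide over glass, ×100, is wt %

Glass mass = 321.7 lb (batch 354.1 − LOI 32.34).
Composition: Li2O 7.021%, SiO2 64.95%, PbO 19.36%, Al2O3 3.016%, TiO2 5.651%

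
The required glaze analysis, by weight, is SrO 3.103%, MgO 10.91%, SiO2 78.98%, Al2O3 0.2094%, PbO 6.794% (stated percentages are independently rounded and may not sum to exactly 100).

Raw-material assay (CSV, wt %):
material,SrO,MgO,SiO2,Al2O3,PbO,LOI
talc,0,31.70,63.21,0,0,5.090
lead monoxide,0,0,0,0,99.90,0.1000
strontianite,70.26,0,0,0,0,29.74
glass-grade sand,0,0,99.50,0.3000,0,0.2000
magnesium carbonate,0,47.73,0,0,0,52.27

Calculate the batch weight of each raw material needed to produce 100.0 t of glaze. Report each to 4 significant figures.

Batch per 100.0 t glaze:
  talc: 15.08 t
  lead monoxide: 6.801 t
  strontianite: 4.416 t
  glass-grade sand: 69.80 t
  magnesium carbonate: 12.85 t
Total batch = 108.9 t; LOI loss = 8.944 t; yield = 91.79%

Values along the way are displayed (rounded to 4 significant digits) across the worked steps — each numeric step keeps full precision through every step — a single rounding finalizes every reported result; the derived quantities, including the totals, the yield, ignition loss, net glass mass, five oxide percentages, are recomputed starting from the weights on 100.0 t of glass in full precision, as written in question or answer.
Target oxide masses per 100.0 t glaze:
  SrO: 3.103% × 100.0 = 3.103 t
  MgO: 10.91% × 100.0 = 10.91 t
  SiO2: 78.98% × 100.0 = 78.98 t
  Al2O3: 0.2094% × 100.0 = 0.2094 t
  PbO: 6.794% × 100.0 = 6.794 t
Oxide-by-oxide audit with the batch weights as given, on the stated basis (sums match the target masses net of answer rounding effects):
  SrO: 4.416·0.7026 = 3.103 t (target 3.103 t)
  MgO: 15.08·0.3170 + 12.85·0.4773 = 10.91 t (target 10.91 t)
  SiO2: 15.08·0.6321 + 69.80·0.9950 = 78.98 t (target 78.98 t)
  Al2O3: 69.80·0.003000 = 0.2094 t (target 0.2094 t)
  PbO: 6.801·0.9990 = 6.794 t (target 6.794 t)
Glass mass check: total charge less LOI = 100.0 t (oxide target masses add up to 100.0 t; the stated basis being 100.0 t — deltas are rounding alone).
Batch total: Σ batch = 108.9 t; LOI loss = Σ batch·LOI = 8.944 t; yield: glass divided by total = 91.79%.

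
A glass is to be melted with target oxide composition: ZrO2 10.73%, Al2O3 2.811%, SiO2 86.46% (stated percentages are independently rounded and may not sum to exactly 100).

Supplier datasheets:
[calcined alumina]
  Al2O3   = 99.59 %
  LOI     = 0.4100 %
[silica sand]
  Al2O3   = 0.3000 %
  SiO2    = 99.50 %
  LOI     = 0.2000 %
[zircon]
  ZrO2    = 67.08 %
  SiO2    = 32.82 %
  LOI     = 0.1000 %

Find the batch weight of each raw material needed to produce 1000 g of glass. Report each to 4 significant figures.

Batch per 1000 g glass:
  calcined alumina: 25.77 g
  silica sand: 816.2 g
  zircon: 160.0 g
Total batch = 1002 g; LOI loss = 1.898 g; yield = 99.81%

The whole derivation runs at full precision through the solve — rounding to 4 significant digits governs each in-between result as shown; each reported number sees exactly one rounding; derived quantities, including yield, glass mass, totals, ignition loss, the three compositions, are rebuilt from the weighed amounts at 1000 g of glass in full precision as written in the question or the answer.
Target oxide masses per 1000 g glass:
  ZrO2: 10.73% × 1000 = 107.3 g
  Al2O3: 2.811% × 1000 = 28.11 g
  SiO2: 86.46% × 1000 = 864.6 g
Balance tally, oxide-wise, working from each reported weight, on the stated basis (each sum matches its target mass within answer rounding):
  ZrO2: 160.0·0.6708 = 107.3 g (target 107.3 g)
  Al2O3: 25.77·0.9959 + 816.2·0.003000 = 28.11 g (target 28.11 g)
  SiO2: 816.2·0.9950 + 160.0·0.3282 = 864.6 g (target 864.6 g)
Glass-mass sanity pass: total batch − LOI = 1000 g (summing oxide targets gives 1000 g; the stated basis being 1000 g — deltas are rounding alone).
Adding the batch up: Σ batch = 1002 g; LOI removed, Σ of batch·LOI: 1.898 g; glass ÷ batch gives a yield of 99.81%.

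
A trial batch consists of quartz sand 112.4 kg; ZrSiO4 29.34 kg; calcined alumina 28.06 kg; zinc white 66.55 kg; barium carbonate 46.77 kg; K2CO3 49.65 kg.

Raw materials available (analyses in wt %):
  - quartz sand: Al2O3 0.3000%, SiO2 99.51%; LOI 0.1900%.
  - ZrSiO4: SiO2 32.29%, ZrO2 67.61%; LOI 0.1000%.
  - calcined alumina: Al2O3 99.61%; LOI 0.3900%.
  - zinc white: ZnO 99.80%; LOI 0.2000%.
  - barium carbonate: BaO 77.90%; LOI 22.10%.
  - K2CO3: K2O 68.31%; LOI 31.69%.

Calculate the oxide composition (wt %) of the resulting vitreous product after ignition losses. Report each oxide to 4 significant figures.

The working math keeps exact precision at every stage. The intermediate values are rounded off to 4 significant figures as shown. Each reported figure is rounded once only — derived quantities, including yield, totals, net glass mass, six oxide percentages, LOI, are computed from the batch weights at 306.2 kg of glass at full float precision exactly as printed in the question or the answer.
Oxide masses out of the charge:
  Al2O3: 112.4·0.003000 + 28.06·0.9961 = 28.29 kg
  BaO: 46.77·0.7790 = 36.43 kg
  ZnO: 66.55·0.9980 = 66.42 kg
  SiO2: 112.4·0.9951 + 29.34·0.3229 = 121.3 kg
  ZrO2: 29.34·0.6761 = 19.84 kg
  K2O: 49.65·0.6831 = 33.92 kg
LOI: 112.4·0.001900 + 29.34·0.001000 + 28.06·0.003900 + 66.55·0.002000 + 46.77·0.2210 + 49.65·0.3169 = 26.56 kg
Glass = total batch minus LOI = 332.8 − 26.56 = 306.2 kg (= the summed oxide contributions)
each oxide over glass, ×100, is wt %

Glass mass = 306.2 kg (batch 332.8 − LOI 26.56).
Composition: Al2O3 9.238%, BaO 11.90%, ZnO 21.69%, SiO2 39.62%, ZrO2 6.478%, K2O 11.08%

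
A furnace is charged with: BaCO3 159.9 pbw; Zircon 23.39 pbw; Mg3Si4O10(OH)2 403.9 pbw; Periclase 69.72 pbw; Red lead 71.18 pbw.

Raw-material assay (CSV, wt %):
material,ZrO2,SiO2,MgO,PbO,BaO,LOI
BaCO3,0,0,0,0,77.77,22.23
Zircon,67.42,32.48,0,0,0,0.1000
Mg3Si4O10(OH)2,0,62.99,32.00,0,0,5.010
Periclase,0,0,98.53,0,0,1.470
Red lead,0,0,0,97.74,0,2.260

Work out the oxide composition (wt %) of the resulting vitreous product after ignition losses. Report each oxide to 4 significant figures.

Glass mass = 669.7 pbw (batch 728.1 − LOI 58.44).
Composition: ZrO2 2.355%, SiO2 39.13%, MgO 29.56%, PbO 10.39%, BaO 18.57%

Full float precision is held from first step to last — working values are printed rounded off to 4 significant digits alongside each step. Each reported result is rounded exactly once. All derived quantities (five oxide percentages, ignition loss, glass mass, yield, totals) are re-derived at full float precision from the batch weights for 669.7 pbw of glass, as set out in problem or answer.
Per-oxide mass from batch:
  ZrO2: 23.39·0.6742 = 15.77 pbw
  SiO2: 23.39·0.3248 + 403.9·0.6299 = 262.0 pbw
  MgO: 403.9·0.3200 + 69.72·0.9853 = 197.9 pbw
  PbO: 71.18·0.9774 = 69.57 pbw
  BaO: 159.9·0.7777 = 124.4 pbw
LOI: 159.9·0.2223 + 23.39·0.001000 + 403.9·0.05010 + 69.72·0.01470 + 71.18·0.02260 = 58.44 pbw
batch − LOI leaves glass = 728.1 − 58.44 = 669.7 pbw (the oxide masses sum to this)
wt % = 100 × oxide mass / glass mass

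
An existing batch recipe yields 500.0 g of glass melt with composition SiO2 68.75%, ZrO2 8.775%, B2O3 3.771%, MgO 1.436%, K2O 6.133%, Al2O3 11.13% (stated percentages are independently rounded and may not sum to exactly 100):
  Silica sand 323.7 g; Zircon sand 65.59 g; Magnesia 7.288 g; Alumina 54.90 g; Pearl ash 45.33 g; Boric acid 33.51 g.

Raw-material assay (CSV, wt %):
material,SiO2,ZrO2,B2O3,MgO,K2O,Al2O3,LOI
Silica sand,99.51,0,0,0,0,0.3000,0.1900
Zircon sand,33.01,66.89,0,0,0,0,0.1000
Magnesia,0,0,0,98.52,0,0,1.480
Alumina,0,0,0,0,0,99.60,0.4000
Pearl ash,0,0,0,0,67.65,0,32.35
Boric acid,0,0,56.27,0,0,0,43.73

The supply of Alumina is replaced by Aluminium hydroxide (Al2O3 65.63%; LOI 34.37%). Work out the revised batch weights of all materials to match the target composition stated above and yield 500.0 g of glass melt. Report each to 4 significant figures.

Values along the way are displayed (rounded to four significant digits) across the worked steps. The whole derivation holds exact precision at each step — a single rounding completes every reported result — derived quantities, which include LOI, totals, yield, glass mass, six oxide percentages, are recomputed at exact precision, as written in either problem or answer, using the weight values on 500.0 g of glass.
The oxide mass targets at 500.0 g glass melt:
  SiO2: 68.75% × 500.0 = 343.8 g
  ZrO2: 8.775% × 500.0 = 43.88 g
  B2O3: 3.771% × 500.0 = 18.86 g
  MgO: 1.436% × 500.0 = 7.180 g
  K2O: 6.133% × 500.0 = 30.66 g
  Al2O3: 11.13% × 500.0 = 55.65 g
Oxide-by-oxide audit given the weights on record, on the stated basis (sums match the target masses up to rounding of the answer):
  SiO2: 323.7·0.9951 + 65.59·0.3301 = 343.8 g (target 343.8 g)
  ZrO2: 65.59·0.6689 = 43.87 g (target 43.88 g)
  B2O3: 33.51·0.5627 = 18.86 g (target 18.86 g)
  MgO: 7.288·0.9852 = 7.180 g (target 7.180 g)
  K2O: 45.33·0.6765 = 30.67 g (target 30.66 g)
  Al2O3: 323.7·0.003000 + 83.31·0.6563 = 55.65 g (target 55.65 g)
Glass-mass bookkeeping: net batch after ignition = 500.0 g (per-oxide target masses sum to 500.0 g; basis as stated: 500.0 g — any gap is answer rounding).
Batch total: Σ batch = 558.7 g; the LOI term Σ batch·LOI equals 58.74 g; the yield ratio, glass ÷ batch: 89.49%.

Revised batch per 500.0 g glass melt:
  Silica sand: 323.7 g
  Zircon sand: 65.59 g
  Magnesia: 7.288 g
  Aluminium hydroxide: 83.31 g
  Pearl ash: 45.33 g
  Boric acid: 33.51 g
Total batch = 558.7 g; LOI loss = 58.74 g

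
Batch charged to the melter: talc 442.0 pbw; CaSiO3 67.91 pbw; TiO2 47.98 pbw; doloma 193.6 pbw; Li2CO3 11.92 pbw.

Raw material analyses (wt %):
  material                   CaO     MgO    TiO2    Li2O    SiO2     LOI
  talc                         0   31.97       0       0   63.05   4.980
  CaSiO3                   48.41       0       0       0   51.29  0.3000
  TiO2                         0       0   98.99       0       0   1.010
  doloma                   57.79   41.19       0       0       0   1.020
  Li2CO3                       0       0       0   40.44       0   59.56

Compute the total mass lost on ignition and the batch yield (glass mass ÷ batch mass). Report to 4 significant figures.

LOI loss = 31.77 pbw; glass = 731.6 pbw; yield = 95.84%

Full precision is kept throughout. The intermediate values are printed with 4-significant-figure rounding in the printout — each reported result is rounded just once; the derived quantities (five oxide percentages, yield, glass mass, the totals, LOI) are computed at full precision from the weighed amounts for 731.6 pbw of glass precisely as stated by the problem or the answer.
Each material's LOI contribution:
  talc: 442.0 × 0.04980 = 22.01 pbw
  CaSiO3: 67.91 × 0.003000 = 0.2037 pbw
  TiO2: 47.98 × 0.01010 = 0.4846 pbw
  doloma: 193.6 × 0.01020 = 1.975 pbw
  Li2CO3: 11.92 × 0.5956 = 7.100 pbw
Total LOI = 31.77 pbw
Glass = batch − LOI = 763.4 − 31.77 = 731.6 pbw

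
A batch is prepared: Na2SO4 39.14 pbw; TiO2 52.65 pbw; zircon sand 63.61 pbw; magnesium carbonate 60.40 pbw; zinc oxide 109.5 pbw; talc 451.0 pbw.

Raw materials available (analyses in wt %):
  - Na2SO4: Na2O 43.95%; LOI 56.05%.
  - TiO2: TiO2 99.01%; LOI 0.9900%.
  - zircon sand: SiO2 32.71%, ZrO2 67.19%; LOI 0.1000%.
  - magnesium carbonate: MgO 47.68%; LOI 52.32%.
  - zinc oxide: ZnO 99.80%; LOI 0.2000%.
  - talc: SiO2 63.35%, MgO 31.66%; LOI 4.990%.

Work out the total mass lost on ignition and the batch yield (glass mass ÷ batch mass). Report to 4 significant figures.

LOI loss = 76.85 pbw; glass = 699.5 pbw; yield = 90.10%

The whole derivation carries full float precision at every stage; rounding to 4 significant figures governs every in-between result as printed; a single rounding yields each reported figure; the derived quantities (the totals, net glass mass, the six compositions, LOI, the yield) are carried from the batch weights on 699.5 pbw of glass at exact precision exactly as printed in the problem or the answer.
LOI of each material in turn:
  Na2SO4: 39.14 × 0.5605 = 21.94 pbw
  TiO2: 52.65 × 0.009900 = 0.5212 pbw
  zircon sand: 63.61 × 0.001000 = 0.06361 pbw
  magnesium carbonate: 60.40 × 0.5232 = 31.60 pbw
  zinc oxide: 109.5 × 0.002000 = 0.2190 pbw
  talc: 451.0 × 0.04990 = 22.50 pbw
Total LOI = 76.85 pbw
Glass = batch − LOI = 776.3 − 76.85 = 699.5 pbw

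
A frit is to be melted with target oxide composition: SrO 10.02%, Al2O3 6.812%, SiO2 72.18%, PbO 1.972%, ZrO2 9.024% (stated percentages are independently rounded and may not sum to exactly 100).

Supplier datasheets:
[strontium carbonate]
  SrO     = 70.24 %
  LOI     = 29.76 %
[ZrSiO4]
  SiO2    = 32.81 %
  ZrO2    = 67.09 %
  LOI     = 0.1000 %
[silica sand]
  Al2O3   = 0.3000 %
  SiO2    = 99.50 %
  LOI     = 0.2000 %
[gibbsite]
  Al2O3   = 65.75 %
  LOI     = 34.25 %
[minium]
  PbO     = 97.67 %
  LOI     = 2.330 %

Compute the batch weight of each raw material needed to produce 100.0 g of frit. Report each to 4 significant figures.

Values along the way are displayed rounded to 4 significant figures across the worked steps. The working math runs at full precision through the solve — a single rounding finalizes each reported number; all derived quantities (the yield, LOI, five oxide percentages, net glass mass, totals) are rebuilt at full float precision starting from the weights at 100.0 g of glass, exactly as shown in problem or answer.
Per-oxide target masses for 100.0 g frit:
  SrO: 10.02% × 100.0 = 10.02 g
  Al2O3: 6.812% × 100.0 = 6.812 g
  SiO2: 72.18% × 100.0 = 72.18 g
  PbO: 1.972% × 100.0 = 1.972 g
  ZrO2: 9.024% × 100.0 = 9.024 g
Sums-versus-targets review per the reported batch figures, versus the basis set out (sums match the target masses inside rounding margins):
  SrO: 14.27·0.7024 = 10.02 g (target 10.02 g)
  Al2O3: 68.11·0.003000 + 10.05·0.6575 = 6.812 g (target 6.812 g)
  SiO2: 13.45·0.3281 + 68.11·0.9950 = 72.18 g (target 72.18 g)
  PbO: 2.019·0.9767 = 1.972 g (target 1.972 g)
  ZrO2: 13.45·0.6709 = 9.024 g (target 9.024 g)
Glass-mass bookkeeping: whole batch net of LOI = 100.0 g (oxide target masses add up to 100.0 g; against the stated basis, 100.0 g — rounding explains the deltas).
Total batch = Σ batch = 107.9 g; Σ batch·LOI gives LOI loss = 7.886 g; as yield: glass ÷ batch → 92.69%.

Batch per 100.0 g frit:
  strontium carbonate: 14.27 g
  ZrSiO4: 13.45 g
  silica sand: 68.11 g
  gibbsite: 10.05 g
  minium: 2.019 g
Total batch = 107.9 g; LOI loss = 7.886 g; yield = 92.69%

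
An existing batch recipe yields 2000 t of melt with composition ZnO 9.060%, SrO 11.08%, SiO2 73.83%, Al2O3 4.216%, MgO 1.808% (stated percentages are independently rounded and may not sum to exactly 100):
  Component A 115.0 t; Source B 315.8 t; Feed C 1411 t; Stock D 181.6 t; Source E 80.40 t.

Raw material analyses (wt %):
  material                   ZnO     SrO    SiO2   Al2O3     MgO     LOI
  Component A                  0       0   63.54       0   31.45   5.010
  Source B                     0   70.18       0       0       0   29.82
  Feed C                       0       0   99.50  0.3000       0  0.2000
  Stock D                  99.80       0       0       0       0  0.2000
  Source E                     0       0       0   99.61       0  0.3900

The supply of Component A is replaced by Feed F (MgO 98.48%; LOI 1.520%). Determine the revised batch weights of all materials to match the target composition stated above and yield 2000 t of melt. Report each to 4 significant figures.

Revised batch per 2000 t melt:
  Feed F: 36.72 t
  Source B: 315.8 t
  Feed C: 1484 t
  Stock D: 181.6 t
  Source E: 80.18 t
Total batch = 2098 t; LOI loss = 98.37 t

Working values are printed rounded to 4 significant figures as written; the whole derivation keeps full precision at each step. A single rounding finalizes each reported result; derived quantities, which include glass mass, totals, yield, ignition loss, the five compositions, are rebuilt at full float precision, as they appear in either problem or answer, starting from the weights at 2000 t of glass.
Oxide-by-oxide targets in 2000 t melt:
  ZnO: 9.060% × 2000 = 181.2 t
  SrO: 11.08% × 2000 = 221.6 t
  SiO2: 73.83% × 2000 = 1477 t
  Al2O3: 4.216% × 2000 = 84.32 t
  MgO: 1.808% × 2000 = 36.16 t
Checking each oxide sum applying the batch weights above, for the quoted basis mass (every target is met by its sum inside rounding margins):
  ZnO: 181.6·0.9980 = 181.2 t (target 181.2 t)
  SrO: 315.8·0.7018 = 221.6 t (target 221.6 t)
  SiO2: 1484·0.9950 = 1477 t (target 1477 t)
  Al2O3: 1484·0.003000 + 80.18·0.9961 = 84.32 t (target 84.32 t)
  MgO: 36.72·0.9848 = 36.16 t (target 36.16 t)
The glass-mass cross-check: whole batch net of LOI = 2000 t (the targets, summed, come to 2000 t; basis as stated: 2000 t — any gap is answer rounding).
Batch grand total — Σ batch = 2098 t; LOI loss = Σ batch·LOI = 98.37 t; glass ÷ batch gives a yield of 95.31%.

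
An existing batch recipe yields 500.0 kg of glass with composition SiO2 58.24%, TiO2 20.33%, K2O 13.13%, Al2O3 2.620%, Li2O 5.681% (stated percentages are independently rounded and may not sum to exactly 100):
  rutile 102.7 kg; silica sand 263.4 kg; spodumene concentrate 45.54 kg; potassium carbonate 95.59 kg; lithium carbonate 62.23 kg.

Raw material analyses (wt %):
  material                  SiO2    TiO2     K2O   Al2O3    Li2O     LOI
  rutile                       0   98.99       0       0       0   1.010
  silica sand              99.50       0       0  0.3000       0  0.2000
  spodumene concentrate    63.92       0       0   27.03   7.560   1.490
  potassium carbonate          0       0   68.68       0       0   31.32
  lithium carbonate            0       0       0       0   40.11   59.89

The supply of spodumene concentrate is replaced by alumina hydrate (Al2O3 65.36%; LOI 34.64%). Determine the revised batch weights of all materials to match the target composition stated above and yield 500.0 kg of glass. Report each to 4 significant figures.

In-progress results appear rounded off to 4 significant figures at each printed step. Exact precision is kept in all steps. A single rounding finalizes each reported number. The derived quantities, including the totals, five oxide percentages, yield, net glass mass, LOI, are re-derived starting from the weights per 500.0 kg of glass in full float precision, as set out in the question or the answer.
Oxide-by-oxide targets in 500.0 kg glass:
  SiO2: 58.24% × 500.0 = 291.2 kg
  TiO2: 20.33% × 500.0 = 101.6 kg
  K2O: 13.13% × 500.0 = 65.65 kg
  Al2O3: 2.620% × 500.0 = 13.10 kg
  Li2O: 5.681% × 500.0 = 28.40 kg
Oxide-by-oxide audit applying the batch weights above, for the quoted basis mass (oxide sums agree with the targets up to rounding of the answer):
  SiO2: 292.7·0.9950 = 291.2 kg (target 291.2 kg)
  TiO2: 102.7·0.9899 = 101.7 kg (target 101.6 kg)
  K2O: 95.59·0.6868 = 65.65 kg (target 65.65 kg)
  Al2O3: 292.7·0.003000 + 18.70·0.6536 = 13.10 kg (target 13.10 kg)
  Li2O: 70.82·0.4011 = 28.41 kg (target 28.40 kg)
Consistency of the glass mass: net batch after ignition = 500.1 kg (summing oxide targets gives 500.0 kg; against the stated basis, 500.0 kg — any gap is answer rounding).
Total batch = Σ batch = 580.5 kg; LOI loss = Σ batch·LOI = 80.45 kg; yield, glass over the total, = 86.14%.

Revised batch per 500.0 kg glass:
  rutile: 102.7 kg
  silica sand: 292.7 kg
  alumina hydrate: 18.70 kg
  potassium carbonate: 95.59 kg
  lithium carbonate: 70.82 kg
Total batch = 580.5 kg; LOI loss = 80.45 kg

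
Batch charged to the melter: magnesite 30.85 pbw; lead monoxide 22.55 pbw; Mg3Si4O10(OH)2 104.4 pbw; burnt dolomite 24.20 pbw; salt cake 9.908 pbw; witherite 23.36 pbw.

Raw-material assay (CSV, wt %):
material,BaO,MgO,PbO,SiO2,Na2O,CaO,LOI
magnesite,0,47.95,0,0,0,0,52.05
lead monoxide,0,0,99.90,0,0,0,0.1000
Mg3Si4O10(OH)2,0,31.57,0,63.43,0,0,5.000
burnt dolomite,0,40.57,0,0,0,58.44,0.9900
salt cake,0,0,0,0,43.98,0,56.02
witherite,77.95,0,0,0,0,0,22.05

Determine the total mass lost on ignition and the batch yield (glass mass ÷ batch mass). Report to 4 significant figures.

LOI loss = 32.24 pbw; glass = 183.0 pbw; yield = 85.02%

Mid-chain values are shown (rounded to 4 significant figures) when written out; the whole derivation keeps full float precision in every operation; each reported figure receives exactly one rounding. The derived quantities, including the six compositions, totals, glass mass, ignition loss, yield, are carried starting from the weights per 183.0 pbw of glass at full precision, exactly as shown in the question or the answer.
Material-by-material LOI:
  magnesite: 30.85 × 0.5205 = 16.06 pbw
  lead monoxide: 22.55 × 0.001000 = 0.02255 pbw
  Mg3Si4O10(OH)2: 104.4 × 0.05000 = 5.220 pbw
  burnt dolomite: 24.20 × 0.009900 = 0.2396 pbw
  salt cake: 9.908 × 0.5602 = 5.550 pbw
  witherite: 23.36 × 0.2205 = 5.151 pbw
Total LOI = 32.24 pbw
Glass = batch − LOI = 215.3 − 32.24 = 183.0 pbw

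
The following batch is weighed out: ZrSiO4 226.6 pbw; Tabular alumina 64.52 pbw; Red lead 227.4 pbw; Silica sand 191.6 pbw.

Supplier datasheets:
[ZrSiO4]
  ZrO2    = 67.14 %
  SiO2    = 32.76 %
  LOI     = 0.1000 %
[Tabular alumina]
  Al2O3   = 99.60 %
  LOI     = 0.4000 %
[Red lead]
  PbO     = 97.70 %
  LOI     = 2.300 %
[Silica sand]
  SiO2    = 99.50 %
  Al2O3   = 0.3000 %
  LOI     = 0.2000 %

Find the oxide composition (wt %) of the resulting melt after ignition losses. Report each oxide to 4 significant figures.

Glass mass = 704.0 pbw (batch 710.1 − LOI 6.098).
Composition: PbO 31.56%, ZrO2 21.61%, SiO2 37.62%, Al2O3 9.209%

All arithmetic maintains exact precision through every step — values along the way are displayed (rounded to 4 significant digits) on the page. A single rounding completes each reported value — all derived quantities (the yield, four oxide percentages, the totals, glass mass, LOI) are re-derived in full precision using the weight values per 704.0 pbw of glass, as set out in either problem or answer.
What the batch supplies per oxide:
  PbO: 227.4·0.9770 = 222.2 pbw
  ZrO2: 226.6·0.6714 = 152.1 pbw
  SiO2: 226.6·0.3276 + 191.6·0.9950 = 264.9 pbw
  Al2O3: 64.52·0.9960 + 191.6·0.003000 = 64.84 pbw
LOI: 226.6·0.001000 + 64.52·0.004000 + 227.4·0.02300 + 191.6·0.002000 = 6.098 pbw
Resulting glass, batch − LOI: 710.1 − 6.098 = 704.0 pbw (the oxide masses sum to this)
wt %: oxide over glass, times 100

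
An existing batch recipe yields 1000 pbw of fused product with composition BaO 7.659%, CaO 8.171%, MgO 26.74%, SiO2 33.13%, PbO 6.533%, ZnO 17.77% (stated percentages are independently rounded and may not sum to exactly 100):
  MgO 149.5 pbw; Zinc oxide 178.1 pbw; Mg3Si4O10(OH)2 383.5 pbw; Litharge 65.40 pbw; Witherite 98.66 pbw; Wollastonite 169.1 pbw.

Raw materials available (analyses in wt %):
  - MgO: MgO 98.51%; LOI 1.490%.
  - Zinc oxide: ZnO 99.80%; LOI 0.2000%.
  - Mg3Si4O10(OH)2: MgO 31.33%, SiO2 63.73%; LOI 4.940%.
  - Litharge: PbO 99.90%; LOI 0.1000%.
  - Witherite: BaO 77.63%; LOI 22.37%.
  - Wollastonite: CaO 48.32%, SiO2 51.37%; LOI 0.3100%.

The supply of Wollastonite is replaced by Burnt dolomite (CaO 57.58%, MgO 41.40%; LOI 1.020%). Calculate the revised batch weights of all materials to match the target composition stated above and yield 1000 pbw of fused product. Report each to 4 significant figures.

Values along the way appear (rounded to four significant digits) at each printed step; each numeric step keeps exact precision from start to finish. Every reported result is rounded a single time; all derived quantities are carried in exact precision (the yield, totals, net glass mass, six oxide percentages, ignition loss) using the weight values on 1000 pbw of glass, as given in the problem or the answer.
Oxide mass targets, per 1000 pbw fused product:
  BaO: 7.659% × 1000 = 76.59 pbw
  CaO: 8.171% × 1000 = 81.71 pbw
  MgO: 26.74% × 1000 = 267.4 pbw
  SiO2: 33.13% × 1000 = 331.3 pbw
  PbO: 6.533% × 1000 = 65.33 pbw
  ZnO: 17.77% × 1000 = 177.7 pbw
Oxide-by-oxide audit working from each reported weight, under the basis named above (target by target, the sums agree within answer rounding):
  BaO: 98.66·0.7763 = 76.59 pbw (target 76.59 pbw)
  CaO: 141.9·0.5758 = 81.71 pbw (target 81.71 pbw)
  MgO: 46.47·0.9851 + 519.8·0.3133 + 141.9·0.4140 = 267.4 pbw (target 267.4 pbw)
  SiO2: 519.8·0.6373 = 331.3 pbw (target 331.3 pbw)
  PbO: 65.40·0.9990 = 65.33 pbw (target 65.33 pbw)
  ZnO: 178.1·0.9980 = 177.7 pbw (target 177.7 pbw)
Glass-mass closure: net batch after ignition = 1000 pbw (the targets, summed, come to 1000 pbw; against the stated basis, 1000 pbw — a pure rounding effect).
Summing the batch: Σ batch = 1050 pbw; LOI loss = Σ batch·LOI = 50.31 pbw; yield: glass divided by total = 95.21%.

Revised batch per 1000 pbw fused product:
  MgO: 46.47 pbw
  Zinc oxide: 178.1 pbw
  Mg3Si4O10(OH)2: 519.8 pbw
  Litharge: 65.40 pbw
  Witherite: 98.66 pbw
  Burnt dolomite: 141.9 pbw
Total batch = 1050 pbw; LOI loss = 50.31 pbw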